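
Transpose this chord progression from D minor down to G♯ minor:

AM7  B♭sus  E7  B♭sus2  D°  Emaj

D#M7 Esus A#7 Esus2 G#° A#maj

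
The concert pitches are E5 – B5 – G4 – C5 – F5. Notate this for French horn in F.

B5 F#6 D5 G5 C6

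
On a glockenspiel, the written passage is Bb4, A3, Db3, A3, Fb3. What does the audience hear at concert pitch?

Bb6 A5 Db5 A5 Fb5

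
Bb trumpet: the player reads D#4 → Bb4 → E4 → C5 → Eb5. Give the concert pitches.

Written C4 on the Bb trumpet sounds as Bb3, a major second lower; apply that shift to every note.
D#4 to C#4
Bb4 to Ab4
E4 to D4
C5 to Bb4
Eb5 to Db5

C#4 Ab4 D4 Bb4 Db5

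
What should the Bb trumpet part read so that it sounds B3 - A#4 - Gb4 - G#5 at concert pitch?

C#4 B#4 Ab4 A#5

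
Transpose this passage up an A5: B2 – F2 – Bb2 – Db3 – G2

F##3 C#3 F#3 A3 D#3

B2: a fifth up reaches F, and 8 semitones makes it F##3.
F2 up an augmented fifth is C#3.
An augmented fifth up from Bb2 gives F#3.
An augmented fifth up from Db3 gives A3.
G2: a fifth up reaches D, and 8 semitones makes it D#3.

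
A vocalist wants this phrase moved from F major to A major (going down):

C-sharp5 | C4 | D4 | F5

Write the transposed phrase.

E#4 E3 F#3 A4

From F down to A is a minor sixth; apply that to each pitch.
C#5 -> E#4
C4 -> E3
D4 -> F#3
F5 -> A4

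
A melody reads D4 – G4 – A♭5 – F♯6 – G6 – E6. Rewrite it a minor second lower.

A minor second down from D4 gives C#4.
A minor second down from G4 gives F#4.
Ab5: a second down reaches G, and 1 semitone makes it G5.
A minor second down from F#6 gives E#6.
A minor second down from G6 gives F#6.
E6 down a minor second is D#6.

C#4 F#4 G5 E#6 F#6 D#6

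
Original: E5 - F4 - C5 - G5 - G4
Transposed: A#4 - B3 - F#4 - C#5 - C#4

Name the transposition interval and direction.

down a diminished fifth

From E5 to A#4 is 5 letter names — a fifth of some quality.
A#4 to E5 is 6 semitones, which makes it a diminished fifth; the second version is lower, so the direction is down.
Checking another pair — G4 → C#4 — gives the same interval.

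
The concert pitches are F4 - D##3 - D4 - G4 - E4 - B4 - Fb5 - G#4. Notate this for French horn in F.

C5 A##3 A4 D5 B4 F#5 Cb6 D#5

The French horn in F sounds a perfect fifth below written, so the written part must be a perfect fifth above concert — transpose each note up.
F4 → C5
D##3 → A##3
D4 → A4
G4 → D5
E4 → B4
B4 → F#5
Fb5 → Cb6
G#4 → D#5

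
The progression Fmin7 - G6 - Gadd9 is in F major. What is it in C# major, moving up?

C#min7 D#6 D#add9

F major up to C# major is an augmented fifth; each chord root moves by that interval while the quality stays the same.
Fmin7: root F up an augmented fifth → C#, giving C#min7.
G6: root G up an augmented fifth → D#, giving D#6.
Gadd9: root G up an augmented fifth → D#, giving D#add9.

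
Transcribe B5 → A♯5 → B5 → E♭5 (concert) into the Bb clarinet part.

Written C4 sounds as Bb3 on the Bb clarinet, so concert pitches are written a major second up.
B5 to C#6
A#5 to B#5
B5 to C#6
Eb5 to F5

C#6 B#5 C#6 F5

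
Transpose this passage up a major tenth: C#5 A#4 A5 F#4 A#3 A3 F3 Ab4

E#6 C##6 C#7 A#5 C##5 C#5 A4 C6

C#5 to E#6
A#4 to C##6
A5 to C#7
F#4 to A#5
A#3 to C##5
A3 to C#5
F3 to A4
Ab4 to C6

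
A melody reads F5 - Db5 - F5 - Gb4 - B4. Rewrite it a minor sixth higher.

Db6 Bbb5 Db6 Ebb5 G5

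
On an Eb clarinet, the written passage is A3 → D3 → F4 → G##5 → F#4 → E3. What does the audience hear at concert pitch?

The Eb clarinet sounds a minor third above written, so transpose each written note up a minor third.
A3 -> C4
D3 -> F3
F4 -> Ab4
G##5 -> B#5
F#4 -> A4
E3 -> G3

C4 F3 Ab4 B#5 A4 G3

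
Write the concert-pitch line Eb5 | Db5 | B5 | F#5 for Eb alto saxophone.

The Eb alto saxophone sounds a major sixth below written, so the written part must be a major sixth above concert — transpose each note up.
Eb5 gives C6
Db5 gives Bb5
B5 gives G#6
F#5 gives D#6

C6 Bb5 G#6 D#6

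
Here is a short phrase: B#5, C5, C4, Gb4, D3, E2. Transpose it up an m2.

C#6 Db5 Db4 Abb4 Eb3 F2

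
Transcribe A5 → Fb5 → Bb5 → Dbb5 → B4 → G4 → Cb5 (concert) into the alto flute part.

D6 Bbb5 Eb6 Gbb5 E5 C5 Fb5

Written C4 sounds as G3 on the alto flute, so concert pitches are written a perfect fourth up.
A5 -> D6
Fb5 -> Bbb5
Bb5 -> Eb6
Dbb5 -> Gbb5
B4 -> E5
G4 -> C5
Cb5 -> Fb5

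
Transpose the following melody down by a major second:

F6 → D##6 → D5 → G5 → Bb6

Eb6 C##6 C5 F5 Ab6

F6 down a major second is Eb6.
D##6 down a major second is C##6.
D5: a second down reaches C, and 2 semitones makes it C5.
G5: a second down reaches F, and 2 semitones makes it F5.
Bb6: a second down reaches A, and 2 semitones makes it Ab6.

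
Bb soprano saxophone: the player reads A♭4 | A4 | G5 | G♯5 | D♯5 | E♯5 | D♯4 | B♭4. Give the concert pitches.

Written C4 on the Bb soprano saxophone sounds as Bb3, a major second lower; apply that shift to every note.
Ab4 gives Gb4
A4 gives G4
G5 gives F5
G#5 gives F#5
D#5 gives C#5
E#5 gives D#5
D#4 gives C#4
Bb4 gives Ab4

Gb4 G4 F5 F#5 C#5 D#5 C#4 Ab4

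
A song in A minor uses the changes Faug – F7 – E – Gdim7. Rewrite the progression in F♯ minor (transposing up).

A minor up to F♯ minor is a major sixth; each chord root moves by that interval while the quality stays the same.
Faug: root F up a major sixth → D, giving Daug.
F7: root F up a major sixth → D, giving D7.
E: root E up a major sixth → C#, giving C#.
Gdim7: root G up a major sixth → E, giving Edim7.

Daug D7 C# Edim7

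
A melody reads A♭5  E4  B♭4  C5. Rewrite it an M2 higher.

Bb5 F#4 C5 D5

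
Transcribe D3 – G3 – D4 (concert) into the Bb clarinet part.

Written C4 sounds as Bb3 on the Bb clarinet, so concert pitches are written a major second up.
D3 to E3
G3 to A3
D4 to E4

E3 A3 E4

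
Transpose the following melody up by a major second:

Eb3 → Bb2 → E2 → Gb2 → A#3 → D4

F3 C3 F#2 Ab2 B#3 E4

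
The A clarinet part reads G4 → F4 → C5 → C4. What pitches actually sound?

E4 D4 A4 A3

The A clarinet sounds a minor third below written, so transpose each written note down a minor third.
G4 -> E4
F4 -> D4
C5 -> A4
C4 -> A3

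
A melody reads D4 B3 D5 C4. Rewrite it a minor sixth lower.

F#3 D#3 F#4 E3

D4 down a minor sixth is F#3.
B3 down a minor sixth is D#3.
D5 down a minor sixth is F#4.
C4: a sixth down reaches E, and 8 semitones makes it E3.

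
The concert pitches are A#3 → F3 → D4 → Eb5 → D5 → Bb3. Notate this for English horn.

E#4 C4 A4 Bb5 A5 F4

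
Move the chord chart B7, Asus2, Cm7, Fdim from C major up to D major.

C major up to D major is a major second; each chord root moves by that interval while the quality stays the same.
B7: root B up a major second → C#, giving C#7.
Asus2: root A up a major second → B, giving Bsus2.
Cm7: root C up a major second → D, giving Dm7.
Fdim: root F up a major second → G, giving Gdim.

C#7 Bsus2 Dm7 Gdim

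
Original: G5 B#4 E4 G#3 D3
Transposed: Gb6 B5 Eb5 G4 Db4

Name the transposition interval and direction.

up a diminished octave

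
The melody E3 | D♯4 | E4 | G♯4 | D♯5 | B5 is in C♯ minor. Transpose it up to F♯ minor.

A3 G#4 A4 C#5 G#5 E6

From C♯ up to F♯ is a perfect fourth; apply that to each pitch.
E3 → A3
D#4 → G#4
E4 → A4
G#4 → C#5
D#5 → G#5
B5 → E6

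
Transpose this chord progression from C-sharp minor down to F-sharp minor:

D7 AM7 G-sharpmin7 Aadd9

G7 DM7 C#min7 Dadd9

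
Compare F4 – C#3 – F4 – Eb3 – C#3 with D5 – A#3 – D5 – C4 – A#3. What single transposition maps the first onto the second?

up a major sixth

From F4 to D5 is 6 letter names — a sixth of some quality.
F4 to D5 is 9 semitones, which makes it a major sixth; the second version is higher, so the direction is up.
Checking another pair — C#3 → A#3 — gives the same interval.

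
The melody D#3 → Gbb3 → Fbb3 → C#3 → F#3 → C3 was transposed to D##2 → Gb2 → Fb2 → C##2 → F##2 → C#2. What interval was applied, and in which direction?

down a diminished octave

Take the first pair: D#3 → D##2. D to D spans 8 letter names, so the interval is some kind of octave.
D##2 to D#3 is 11 semitones, which makes it a diminished octave; the second version is lower, so the direction is down.
Checking another pair — C3 → C#2 — gives the same interval.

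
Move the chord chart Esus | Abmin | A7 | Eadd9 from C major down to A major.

C#sus Fmin F#7 C#add9

C major down to A major is a minor third; each chord root moves by that interval while the quality stays the same.
Esus: root E down a minor third → C#, giving C#sus.
Abmin: root Ab down a minor third → F, giving Fmin.
A7: root A down a minor third → F#, giving F#7.
Eadd9: root E down a minor third → C#, giving C#add9.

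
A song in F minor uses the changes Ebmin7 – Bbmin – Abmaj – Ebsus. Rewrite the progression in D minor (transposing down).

Cmin7 Gmin Fmaj Csus

F minor down to D minor is a minor third; each chord root moves by that interval while the quality stays the same.
Ebmin7: root Eb down a minor third → C, giving Cmin7.
Bbmin: root Bb down a minor third → G, giving Gmin.
Abmaj: root Ab down a minor third → F, giving Fmaj.
Ebsus: root Eb down a minor third → C, giving Csus.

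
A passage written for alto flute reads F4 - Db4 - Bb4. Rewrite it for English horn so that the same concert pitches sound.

G4 Eb4 C5

First find concert pitch: the alto flute sounds a perfect fourth below written, so F4 Db4 Bb4 sounds C4 Ab3 F4.
Then write for English horn: it sounds a perfect fifth below written, so the part must be a perfect fifth above concert.
C4 → G4
Ab3 → Eb4
F4 → C5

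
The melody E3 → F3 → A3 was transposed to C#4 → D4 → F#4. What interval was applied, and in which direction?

up a major sixth

Take the first pair: E3 → C#4. E to C spans 6 letter names, so the interval is some kind of sixth.
E3 to C#4 is 9 semitones, which makes it a major sixth; the second version is higher, so the direction is up.
Checking another pair — A3 → F#4 — gives the same interval.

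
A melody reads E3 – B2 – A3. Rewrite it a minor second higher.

A minor second up from E3 gives F3.
B2 up a minor second is C3.
A3 up a minor second is Bb3.

F3 C3 Bb3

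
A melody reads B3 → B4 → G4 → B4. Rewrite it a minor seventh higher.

A4 A5 F5 A5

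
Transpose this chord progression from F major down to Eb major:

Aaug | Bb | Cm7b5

F major down to Eb major is a major second; each chord root moves by that interval while the quality stays the same.
Aaug: root A down a major second → G, giving Gaug.
Bb: root Bb down a major second → Ab, giving Ab.
Cm7b5: root C down a major second → Bb, giving Bbm7b5.

Gaug Ab Bbm7b5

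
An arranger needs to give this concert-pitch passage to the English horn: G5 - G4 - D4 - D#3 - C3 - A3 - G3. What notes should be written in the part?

D6 D5 A4 A#3 G3 E4 D4

Written C4 sounds as F3 on the English horn, so concert pitches are written a perfect fifth up.
G5 to D6
G4 to D5
D4 to A4
D#3 to A#3
C3 to G3
A3 to E4
G3 to D4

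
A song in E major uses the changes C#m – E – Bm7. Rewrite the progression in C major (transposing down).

E major down to C major is a major third; each chord root moves by that interval while the quality stays the same.
C#m: root C# down a major third → A, giving Am.
E: root E down a major third → C, giving C.
Bm7: root B down a major third → G, giving Gm7.

Am C Gm7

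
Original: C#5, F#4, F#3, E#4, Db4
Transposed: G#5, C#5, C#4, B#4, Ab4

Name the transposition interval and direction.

up a perfect fifth

Take the first pair: C#5 → G#5. C to G spans 5 letter names, so the interval is some kind of fifth.
C#5 to G#5 is 7 semitones, which makes it a perfect fifth; the second version is higher, so the direction is up.
Checking another pair — Db4 → Ab4 — gives the same interval.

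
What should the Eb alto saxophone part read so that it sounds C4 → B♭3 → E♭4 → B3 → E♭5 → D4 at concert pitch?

A4 G4 C5 G#4 C6 B4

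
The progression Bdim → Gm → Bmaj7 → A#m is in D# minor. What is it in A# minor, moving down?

D# minor down to A# minor is a perfect fourth; each chord root moves by that interval while the quality stays the same.
Bdim: root B down a perfect fourth → F#, giving F#dim.
Gm: root G down a perfect fourth → D, giving Dm.
Bmaj7: root B down a perfect fourth → F#, giving F#maj7.
A#m: root A# down a perfect fourth → E#, giving E#m.

F#dim Dm F#maj7 E#m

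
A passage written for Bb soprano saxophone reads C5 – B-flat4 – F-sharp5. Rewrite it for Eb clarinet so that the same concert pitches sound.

G4 F4 C#5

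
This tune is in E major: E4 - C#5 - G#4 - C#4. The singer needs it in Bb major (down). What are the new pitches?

Bb3 G4 D4 G3

From E down to Bb is an augmented fourth; apply that to each pitch.
E4 -> Bb3
C#5 -> G4
G#4 -> D4
C#4 -> G3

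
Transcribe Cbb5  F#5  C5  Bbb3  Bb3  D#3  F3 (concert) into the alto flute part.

The alto flute sounds a perfect fourth below written, so the written part must be a perfect fourth above concert — transpose each note up.
Cbb5 becomes Fbb5
F#5 becomes B5
C5 becomes F5
Bbb3 becomes Ebb4
Bb3 becomes Eb4
D#3 becomes G#3
F3 becomes Bb3

Fbb5 B5 F5 Ebb4 Eb4 G#3 Bb3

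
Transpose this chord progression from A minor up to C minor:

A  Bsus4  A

C Dsus4 C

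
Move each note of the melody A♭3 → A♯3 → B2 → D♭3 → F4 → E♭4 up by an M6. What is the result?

F4 F##4 G#3 Bb3 D5 C5

Ab3: a sixth up reaches F, and 9 semitones makes it F4.
A#3 up a major sixth is F##4.
B2: a sixth up reaches G, and 9 semitones makes it G#3.
Db3: a sixth up reaches B, and 9 semitones makes it Bb3.
F4 up a major sixth is D5.
Eb4 up a major sixth is C5.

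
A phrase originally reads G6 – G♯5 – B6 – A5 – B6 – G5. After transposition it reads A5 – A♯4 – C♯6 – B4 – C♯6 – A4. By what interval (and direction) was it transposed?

Take the first pair: G6 → A5. G to A spans 7 letter names, so the interval is some kind of seventh.
A5 to G6 is 10 semitones, which makes it a minor seventh; the second version is lower, so the direction is down.
Checking another pair — G5 → A4 — gives the same interval.

down a minor seventh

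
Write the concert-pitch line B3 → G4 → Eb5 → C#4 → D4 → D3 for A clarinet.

D4 Bb4 Gb5 E4 F4 F3

The A clarinet sounds a minor third below written, so the written part must be a minor third above concert — transpose each note up.
B3 -> D4
G4 -> Bb4
Eb5 -> Gb5
C#4 -> E4
D4 -> F4
D3 -> F3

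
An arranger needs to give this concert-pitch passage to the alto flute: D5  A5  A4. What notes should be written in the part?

G5 D6 D5

The alto flute sounds a perfect fourth below written, so the written part must be a perfect fourth above concert — transpose each note up.
D5 gives G5
A5 gives D6
A4 gives D5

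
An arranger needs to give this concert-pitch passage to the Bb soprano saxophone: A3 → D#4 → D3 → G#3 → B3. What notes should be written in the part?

B3 E#4 E3 A#3 C#4

The Bb soprano saxophone sounds a major second below written, so the written part must be a major second above concert — transpose each note up.
A3 becomes B3
D#4 becomes E#4
D3 becomes E3
G#3 becomes A#3
B3 becomes C#4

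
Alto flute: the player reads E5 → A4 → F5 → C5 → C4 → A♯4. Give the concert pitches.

Written C4 on the alto flute sounds as G3, a perfect fourth lower; apply that shift to every note.
E5 becomes B4
A4 becomes E4
F5 becomes C5
C5 becomes G4
C4 becomes G3
A#4 becomes E#4

B4 E4 C5 G4 G3 E#4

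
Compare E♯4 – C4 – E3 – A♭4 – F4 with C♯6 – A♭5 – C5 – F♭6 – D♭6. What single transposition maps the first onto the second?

Take the first pair: E#4 → C#6. E to C spans 13 letter names, so the interval is some kind of thirteenth.
E#4 to C#6 is 20 semitones, which makes it a minor thirteenth; the second version is higher, so the direction is up.
Checking another pair — F4 → Db6 — gives the same interval.

up a minor thirteenth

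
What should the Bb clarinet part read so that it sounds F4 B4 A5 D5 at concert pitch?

The Bb clarinet sounds a major second below written, so the written part must be a major second above concert — transpose each note up.
F4 becomes G4
B4 becomes C#5
A5 becomes B5
D5 becomes E5

G4 C#5 B5 E5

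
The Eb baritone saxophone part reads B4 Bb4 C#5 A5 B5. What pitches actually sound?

D3 Db3 E3 C4 D4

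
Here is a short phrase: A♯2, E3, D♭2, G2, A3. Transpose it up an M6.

F##3 C#4 Bb2 E3 F#4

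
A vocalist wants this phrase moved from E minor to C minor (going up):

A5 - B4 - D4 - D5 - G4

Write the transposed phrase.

E minor to C minor up is a minor sixth, so every note moves up by that interval.
A5 -> F6
B4 -> G5
D4 -> Bb4
D5 -> Bb5
G4 -> Eb5

F6 G5 Bb4 Bb5 Eb5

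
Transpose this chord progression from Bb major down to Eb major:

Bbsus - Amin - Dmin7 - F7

Ebsus Dmin Gmin7 Bb7

Bb major down to Eb major is a perfect fifth; each chord root moves by that interval while the quality stays the same.
Bbsus: root Bb down a perfect fifth → Eb, giving Ebsus.
Amin: root A down a perfect fifth → D, giving Dmin.
Dmin7: root D down a perfect fifth → G, giving Gmin7.
F7: root F down a perfect fifth → Bb, giving Bb7.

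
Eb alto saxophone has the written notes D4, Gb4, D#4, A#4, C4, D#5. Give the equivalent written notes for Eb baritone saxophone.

D5 Gb5 D#5 A#5 C5 D#6

First find concert pitch: the Eb alto saxophone sounds a major sixth below written, so D4 Gb4 D#4 A#4 C4 D#5 sounds F3 Bbb3 F#3 C#4 Eb3 F#4.
Then write for Eb baritone saxophone: it sounds a major thirteenth below written, so the part must be a major thirteenth above concert.
F3 → D5
Bbb3 → Gb5
F#3 → D#5
C#4 → A#5
Eb3 → C5
F#4 → D#6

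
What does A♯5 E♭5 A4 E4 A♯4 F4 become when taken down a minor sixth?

C##5 G4 C#4 G#3 C##4 A3

A#5 to C##5
Eb5 to G4
A4 to C#4
E4 to G#3
A#4 to C##4
F4 to A3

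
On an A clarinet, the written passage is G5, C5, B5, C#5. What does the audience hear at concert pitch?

E5 A4 G#5 A#4

Written C4 on the A clarinet sounds as A3, a minor third lower; apply that shift to every note.
G5 gives E5
C5 gives A4
B5 gives G#5
C#5 gives A#4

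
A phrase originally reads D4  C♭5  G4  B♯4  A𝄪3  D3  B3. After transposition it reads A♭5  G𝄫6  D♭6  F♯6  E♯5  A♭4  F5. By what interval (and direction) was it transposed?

up a diminished twelfth

From D4 to Ab5 is 12 letter names — a twelfth of some quality.
D4 to Ab5 is 18 semitones, which makes it a diminished twelfth; the second version is higher, so the direction is up.
Checking another pair — B3 → F5 — gives the same interval.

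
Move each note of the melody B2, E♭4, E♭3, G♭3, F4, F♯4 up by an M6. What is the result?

B2: a sixth up reaches G, and 9 semitones makes it G#3.
A major sixth up from Eb4 gives C5.
Eb3 up a major sixth is C4.
A major sixth up from Gb3 gives Eb4.
A major sixth up from F4 gives D5.
F#4: a sixth up reaches D, and 9 semitones makes it D#5.

G#3 C5 C4 Eb4 D5 D#5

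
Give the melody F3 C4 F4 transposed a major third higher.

F3 up a major third is A3.
A major third up from C4 gives E4.
F4: a third up reaches A, and 4 semitones makes it A4.

A3 E4 A4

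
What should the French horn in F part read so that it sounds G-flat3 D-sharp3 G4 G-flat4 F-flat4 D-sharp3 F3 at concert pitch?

Written C4 sounds as F3 on the French horn in F, so concert pitches are written a perfect fifth up.
Gb3 -> Db4
D#3 -> A#3
G4 -> D5
Gb4 -> Db5
Fb4 -> Cb5
D#3 -> A#3
F3 -> C4

Db4 A#3 D5 Db5 Cb5 A#3 C4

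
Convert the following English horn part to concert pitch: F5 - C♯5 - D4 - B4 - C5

Bb4 F#4 G3 E4 F4

Written C4 on the English horn sounds as F3, a perfect fifth lower; apply that shift to every note.
F5 gives Bb4
C#5 gives F#4
D4 gives G3
B4 gives E4
C5 gives F4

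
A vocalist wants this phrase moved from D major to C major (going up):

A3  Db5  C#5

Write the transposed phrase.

G4 Cb6 B5

From D up to C is a minor seventh; apply that to each pitch.
A3 becomes G4
Db5 becomes Cb6
C#5 becomes B5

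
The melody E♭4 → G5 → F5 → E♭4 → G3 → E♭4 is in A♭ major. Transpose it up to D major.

A4 C#6 B5 A4 C#4 A4

A♭ major to D major up is an augmented fourth, so every note moves up by that interval.
Eb4 becomes A4
G5 becomes C#6
F5 becomes B5
Eb4 becomes A4
G3 becomes C#4
Eb4 becomes A4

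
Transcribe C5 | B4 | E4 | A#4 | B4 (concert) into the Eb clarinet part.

A4 G#4 C#4 F##4 G#4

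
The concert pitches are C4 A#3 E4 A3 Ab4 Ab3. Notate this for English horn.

Written C4 sounds as F3 on the English horn, so concert pitches are written a perfect fifth up.
C4 → G4
A#3 → E#4
E4 → B4
A3 → E4
Ab4 → Eb5
Ab3 → Eb4

G4 E#4 B4 E4 Eb5 Eb4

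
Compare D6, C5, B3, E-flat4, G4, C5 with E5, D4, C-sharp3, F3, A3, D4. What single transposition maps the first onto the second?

down a minor seventh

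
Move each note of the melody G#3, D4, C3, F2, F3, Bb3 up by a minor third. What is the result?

G#3 becomes B3
D4 becomes F4
C3 becomes Eb3
F2 becomes Ab2
F3 becomes Ab3
Bb3 becomes Db4

B3 F4 Eb3 Ab2 Ab3 Db4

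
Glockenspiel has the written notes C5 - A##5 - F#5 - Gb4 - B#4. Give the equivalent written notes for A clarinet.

First find concert pitch: the glockenspiel sounds a perfect fifteenth above written, so C5 A##5 F#5 Gb4 B#4 sounds C7 A##7 F#7 Gb6 B#6.
Then write for A clarinet: it sounds a minor third below written, so the part must be a minor third above concert.
C7 → Eb7
A##7 → C##8
F#7 → A7
Gb6 → Bbb6
B#6 → D#7

Eb7 C##8 A7 Bbb6 D#7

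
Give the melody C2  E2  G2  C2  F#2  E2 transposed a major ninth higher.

D3 F#3 A3 D3 G#3 F#3

C2: a ninth up reaches D, and 14 semitones makes it D3.
A major ninth up from E2 gives F#3.
A major ninth up from G2 gives A3.
C2 up a major ninth is D3.
A major ninth up from F#2 gives G#3.
A major ninth up from E2 gives F#3.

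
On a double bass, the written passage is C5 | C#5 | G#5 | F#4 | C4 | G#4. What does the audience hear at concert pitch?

C4 C#4 G#4 F#3 C3 G#3

The double bass sounds a perfect octave below written, so transpose each written note down a perfect octave.
C5 -> C4
C#5 -> C#4
G#5 -> G#4
F#4 -> F#3
C4 -> C3
G#4 -> G#3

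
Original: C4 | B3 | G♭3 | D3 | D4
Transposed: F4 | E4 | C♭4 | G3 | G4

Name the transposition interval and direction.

up a perfect fourth

Take the first pair: C4 → F4. C to F spans 4 letter names, so the interval is some kind of fourth.
C4 to F4 is 5 semitones, which makes it a perfect fourth; the second version is higher, so the direction is up.
Checking another pair — D4 → G4 — gives the same interval.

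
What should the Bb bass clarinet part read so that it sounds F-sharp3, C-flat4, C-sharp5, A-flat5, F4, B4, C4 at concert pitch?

The Bb bass clarinet sounds a major ninth below written, so the written part must be a major ninth above concert — transpose each note up.
F#3 gives G#4
Cb4 gives Db5
C#5 gives D#6
Ab5 gives Bb6
F4 gives G5
B4 gives C#6
C4 gives D5

G#4 Db5 D#6 Bb6 G5 C#6 D5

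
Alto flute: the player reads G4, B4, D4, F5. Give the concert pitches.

The alto flute sounds a perfect fourth below written, so transpose each written note down a perfect fourth.
G4 gives D4
B4 gives F#4
D4 gives A3
F5 gives C5

D4 F#4 A3 C5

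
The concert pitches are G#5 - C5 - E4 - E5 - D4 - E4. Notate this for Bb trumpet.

The Bb trumpet sounds a major second below written, so the written part must be a major second above concert — transpose each note up.
G#5 to A#5
C5 to D5
E4 to F#4
E5 to F#5
D4 to E4
E4 to F#4

A#5 D5 F#4 F#5 E4 F#4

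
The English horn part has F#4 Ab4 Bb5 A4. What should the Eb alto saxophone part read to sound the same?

G#4 Bb4 C6 B4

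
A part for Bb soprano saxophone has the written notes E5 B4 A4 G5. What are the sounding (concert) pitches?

D5 A4 G4 F5

Written C4 on the Bb soprano saxophone sounds as Bb3, a major second lower; apply that shift to every note.
E5 becomes D5
B4 becomes A4
A4 becomes G4
G5 becomes F5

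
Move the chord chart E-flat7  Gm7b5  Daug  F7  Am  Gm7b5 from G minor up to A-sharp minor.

F#7 A#m7b5 E#aug G#7 B#m A#m7b5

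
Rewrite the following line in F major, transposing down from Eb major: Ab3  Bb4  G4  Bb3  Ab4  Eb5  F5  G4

Eb major to F major down is a minor seventh, so every note moves down by that interval.
Ab3 gives Bb2
Bb4 gives C4
G4 gives A3
Bb3 gives C3
Ab4 gives Bb3
Eb5 gives F4
F5 gives G4
G4 gives A3

Bb2 C4 A3 C3 Bb3 F4 G4 A3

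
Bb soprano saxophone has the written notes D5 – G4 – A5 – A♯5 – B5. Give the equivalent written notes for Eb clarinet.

A4 D4 E5 E#5 F#5

First find concert pitch: the Bb soprano saxophone sounds a major second below written, so D5 G4 A5 A♯5 B5 sounds C5 F4 G5 G#5 A5.
Then write for Eb clarinet: it sounds a minor third above written, so the part must be a minor third below concert.
C5 → A4
F4 → D4
G5 → E5
G#5 → E#5
A5 → F#5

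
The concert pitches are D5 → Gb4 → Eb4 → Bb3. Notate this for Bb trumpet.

Written C4 sounds as Bb3 on the Bb trumpet, so concert pitches are written a major second up.
D5 to E5
Gb4 to Ab4
Eb4 to F4
Bb3 to C4

E5 Ab4 F4 C4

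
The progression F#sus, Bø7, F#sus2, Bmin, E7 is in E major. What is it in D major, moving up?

Esus Aø7 Esus2 Amin D7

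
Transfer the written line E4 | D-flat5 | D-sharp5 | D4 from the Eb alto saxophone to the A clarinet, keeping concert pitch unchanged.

First find concert pitch: the Eb alto saxophone sounds a major sixth below written, so E4 D-flat5 D-sharp5 D4 sounds G3 Fb4 F#4 F3.
Then write for A clarinet: it sounds a minor third below written, so the part must be a minor third above concert.
G3 → Bb3
Fb4 → Abb4
F#4 → A4
F3 → Ab3

Bb3 Abb4 A4 Ab3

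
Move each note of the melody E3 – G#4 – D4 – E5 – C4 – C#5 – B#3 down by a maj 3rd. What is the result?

C3 E4 Bb3 C5 Ab3 A4 G#3

E3 to C3
G#4 to E4
D4 to Bb3
E5 to C5
C4 to Ab3
C#5 to A4
B#3 to G#3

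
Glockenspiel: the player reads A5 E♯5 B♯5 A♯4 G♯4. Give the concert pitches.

The glockenspiel sounds a perfect fifteenth above written, so transpose each written note up a perfect fifteenth.
A5 to A7
E#5 to E#7
B#5 to B#7
A#4 to A#6
G#4 to G#6

A7 E#7 B#7 A#6 G#6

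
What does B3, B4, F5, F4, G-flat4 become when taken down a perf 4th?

B3: a fourth down reaches F, and 5 semitones makes it F#3.
B4 down a perfect fourth is F#4.
F5 down a perfect fourth is C5.
F4: a fourth down reaches C, and 5 semitones makes it C4.
A perfect fourth down from Gb4 gives Db4.

F#3 F#4 C5 C4 Db4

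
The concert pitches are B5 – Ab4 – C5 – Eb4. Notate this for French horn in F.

F#6 Eb5 G5 Bb4

The French horn in F sounds a perfect fifth below written, so the written part must be a perfect fifth above concert — transpose each note up.
B5 → F#6
Ab4 → Eb5
C5 → G5
Eb4 → Bb4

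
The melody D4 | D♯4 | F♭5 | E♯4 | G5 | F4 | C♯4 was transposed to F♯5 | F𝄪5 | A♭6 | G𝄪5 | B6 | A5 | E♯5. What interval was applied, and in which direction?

up a major tenth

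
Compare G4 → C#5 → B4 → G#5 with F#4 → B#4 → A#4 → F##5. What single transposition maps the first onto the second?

down a minor second

Take the first pair: G4 → F#4. G to F spans 2 letter names, so the interval is some kind of second.
F#4 to G4 is 1 semitone, which makes it a minor second; the second version is lower, so the direction is down.
Checking another pair — G#5 → F##5 — gives the same interval.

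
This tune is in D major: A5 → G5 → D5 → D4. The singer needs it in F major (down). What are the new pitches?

C5 Bb4 F4 F3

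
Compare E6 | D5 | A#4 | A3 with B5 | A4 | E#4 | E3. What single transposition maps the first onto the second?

From E6 to B5 is 4 letter names — a fourth of some quality.
B5 to E6 is 5 semitones, which makes it a perfect fourth; the second version is lower, so the direction is down.
Checking another pair — A3 → E3 — gives the same interval.

down a perfect fourth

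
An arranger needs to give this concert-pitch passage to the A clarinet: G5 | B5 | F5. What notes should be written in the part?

Bb5 D6 Ab5

The A clarinet sounds a minor third below written, so the written part must be a minor third above concert — transpose each note up.
G5 becomes Bb5
B5 becomes D6
F5 becomes Ab5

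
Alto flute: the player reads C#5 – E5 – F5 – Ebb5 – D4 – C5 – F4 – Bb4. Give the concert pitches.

The alto flute sounds a perfect fourth below written, so transpose each written note down a perfect fourth.
C#5 becomes G#4
E5 becomes B4
F5 becomes C5
Ebb5 becomes Bbb4
D4 becomes A3
C5 becomes G4
F4 becomes C4
Bb4 becomes F4

G#4 B4 C5 Bbb4 A3 G4 C4 F4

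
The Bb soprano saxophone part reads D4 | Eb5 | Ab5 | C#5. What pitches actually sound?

C4 Db5 Gb5 B4

The Bb soprano saxophone sounds a major second below written, so transpose each written note down a major second.
D4 becomes C4
Eb5 becomes Db5
Ab5 becomes Gb5
C#5 becomes B4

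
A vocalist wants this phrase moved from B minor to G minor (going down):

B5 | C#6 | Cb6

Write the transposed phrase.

B minor to G minor down is a major third, so every note moves down by that interval.
B5 gives G5
C#6 gives A5
Cb6 gives Abb5

G5 A5 Abb5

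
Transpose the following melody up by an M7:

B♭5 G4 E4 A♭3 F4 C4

A6 F#5 D#5 G4 E5 B4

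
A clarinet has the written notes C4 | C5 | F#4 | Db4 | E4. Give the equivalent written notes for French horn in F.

E4 E5 A#4 F4 G#4

First find concert pitch: the A clarinet sounds a minor third below written, so C4 C5 F#4 Db4 E4 sounds A3 A4 D#4 Bb3 C#4.
Then write for French horn in F: it sounds a perfect fifth below written, so the part must be a perfect fifth above concert.
A3 → E4
A4 → E5
D#4 → A#4
Bb3 → F4
C#4 → G#4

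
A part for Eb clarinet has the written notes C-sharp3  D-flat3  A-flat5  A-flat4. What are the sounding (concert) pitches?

Written C4 on the Eb clarinet sounds as Eb4, a minor third higher; apply that shift to every note.
C#3 → E3
Db3 → Fb3
Ab5 → Cb6
Ab4 → Cb5

E3 Fb3 Cb6 Cb5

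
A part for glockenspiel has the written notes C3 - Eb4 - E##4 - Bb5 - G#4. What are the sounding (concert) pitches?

Written C4 on the glockenspiel sounds as C6, a perfect fifteenth higher; apply that shift to every note.
C3 gives C5
Eb4 gives Eb6
E##4 gives E##6
Bb5 gives Bb7
G#4 gives G#6

C5 Eb6 E##6 Bb7 G#6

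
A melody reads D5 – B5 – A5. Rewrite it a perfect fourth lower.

A4 F#5 E5

D5 down a perfect fourth is A4.
B5: a fourth down reaches F, and 5 semitones makes it F#5.
A5 down a perfect fourth is E5.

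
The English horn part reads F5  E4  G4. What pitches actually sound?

Bb4 A3 C4

The English horn sounds a perfect fifth below written, so transpose each written note down a perfect fifth.
F5 becomes Bb4
E4 becomes A3
G4 becomes C4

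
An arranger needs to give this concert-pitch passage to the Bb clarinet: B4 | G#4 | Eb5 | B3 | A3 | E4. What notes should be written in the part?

C#5 A#4 F5 C#4 B3 F#4

Written C4 sounds as Bb3 on the Bb clarinet, so concert pitches are written a major second up.
B4 → C#5
G#4 → A#4
Eb5 → F5
B3 → C#4
A3 → B3
E4 → F#4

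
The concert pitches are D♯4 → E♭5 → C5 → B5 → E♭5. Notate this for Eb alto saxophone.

B#4 C6 A5 G#6 C6

Written C4 sounds as Eb3 on the Eb alto saxophone, so concert pitches are written a major sixth up.
D#4 to B#4
Eb5 to C6
C5 to A5
B5 to G#6
Eb5 to C6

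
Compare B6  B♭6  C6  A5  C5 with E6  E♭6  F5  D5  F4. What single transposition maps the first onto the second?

Take the first pair: B6 → E6. B to E spans 5 letter names, so the interval is some kind of fifth.
E6 to B6 is 7 semitones, which makes it a perfect fifth; the second version is lower, so the direction is down.
Checking another pair — C5 → F4 — gives the same interval.

down a perfect fifth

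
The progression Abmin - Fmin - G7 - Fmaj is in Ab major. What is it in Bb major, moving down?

Bbmin Gmin A7 Gmaj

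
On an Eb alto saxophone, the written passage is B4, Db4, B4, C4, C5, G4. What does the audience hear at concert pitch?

The Eb alto saxophone sounds a major sixth below written, so transpose each written note down a major sixth.
B4 -> D4
Db4 -> Fb3
B4 -> D4
C4 -> Eb3
C5 -> Eb4
G4 -> Bb3

D4 Fb3 D4 Eb3 Eb4 Bb3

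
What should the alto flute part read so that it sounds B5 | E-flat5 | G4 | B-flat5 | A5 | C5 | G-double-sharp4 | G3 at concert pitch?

E6 Ab5 C5 Eb6 D6 F5 C##5 C4

Written C4 sounds as G3 on the alto flute, so concert pitches are written a perfect fourth up.
B5 to E6
Eb5 to Ab5
G4 to C5
Bb5 to Eb6
A5 to D6
C5 to F5
G##4 to C##5
G3 to C4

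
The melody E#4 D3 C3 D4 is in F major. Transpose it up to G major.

F##4 E3 D3 E4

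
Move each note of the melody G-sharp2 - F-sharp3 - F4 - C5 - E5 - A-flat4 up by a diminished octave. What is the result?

G3 F4 Fb5 Cb6 Eb6 Abb5

G#2 up a diminished octave is G3.
A diminished octave up from F#3 gives F4.
F4: an octave up reaches F, and 11 semitones makes it Fb5.
C5: an octave up reaches C, and 11 semitones makes it Cb6.
E5: an octave up reaches E, and 11 semitones makes it Eb6.
A diminished octave up from Ab4 gives Abb5.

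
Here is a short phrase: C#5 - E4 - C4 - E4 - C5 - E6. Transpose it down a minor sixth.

E#4 G#3 E3 G#3 E4 G#5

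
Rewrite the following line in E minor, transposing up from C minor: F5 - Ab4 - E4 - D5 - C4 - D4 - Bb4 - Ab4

A5 C5 G#4 F#5 E4 F#4 D5 C5

From C up to E is a major third; apply that to each pitch.
F5 becomes A5
Ab4 becomes C5
E4 becomes G#4
D5 becomes F#5
C4 becomes E4
D4 becomes F#4
Bb4 becomes D5
Ab4 becomes C5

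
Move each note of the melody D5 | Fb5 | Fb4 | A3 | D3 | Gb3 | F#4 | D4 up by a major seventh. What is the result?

C#6 Eb6 Eb5 G#4 C#4 F4 E#5 C#5

D5 gives C#6
Fb5 gives Eb6
Fb4 gives Eb5
A3 gives G#4
D3 gives C#4
Gb3 gives F4
F#4 gives E#5
D4 gives C#5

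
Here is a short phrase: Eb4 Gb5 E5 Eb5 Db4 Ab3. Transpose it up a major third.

G4 Bb5 G#5 G5 F4 C4

A major third up from Eb4 gives G4.
Gb5 up a major third is Bb5.
E5 up a major third is G#5.
Eb5: a third up reaches G, and 4 semitones makes it G5.
A major third up from Db4 gives F4.
A major third up from Ab3 gives C4.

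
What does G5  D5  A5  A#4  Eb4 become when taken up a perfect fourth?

C6 G5 D6 D#5 Ab4

G5: a fourth up reaches C, and 5 semitones makes it C6.
A perfect fourth up from D5 gives G5.
A5 up a perfect fourth is D6.
A perfect fourth up from A#4 gives D#5.
Eb4 up a perfect fourth is Ab4.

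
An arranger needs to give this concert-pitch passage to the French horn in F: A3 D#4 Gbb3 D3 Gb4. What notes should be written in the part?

The French horn in F sounds a perfect fifth below written, so the written part must be a perfect fifth above concert — transpose each note up.
A3 gives E4
D#4 gives A#4
Gbb3 gives Dbb4
D3 gives A3
Gb4 gives Db5

E4 A#4 Dbb4 A3 Db5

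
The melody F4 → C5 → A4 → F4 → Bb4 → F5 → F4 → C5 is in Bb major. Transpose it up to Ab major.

Eb5 Bb5 G5 Eb5 Ab5 Eb6 Eb5 Bb5

Bb major to Ab major up is a minor seventh, so every note moves up by that interval.
F4 gives Eb5
C5 gives Bb5
A4 gives G5
F4 gives Eb5
Bb4 gives Ab5
F5 gives Eb6
F4 gives Eb5
C5 gives Bb5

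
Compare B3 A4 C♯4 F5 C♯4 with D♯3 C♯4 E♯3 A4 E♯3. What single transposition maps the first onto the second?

down a minor sixth

From B3 to D#3 is 6 letter names — a sixth of some quality.
D#3 to B3 is 8 semitones, which makes it a minor sixth; the second version is lower, so the direction is down.
Checking another pair — C#4 → E#3 — gives the same interval.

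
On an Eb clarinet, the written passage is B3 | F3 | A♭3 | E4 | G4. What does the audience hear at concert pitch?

D4 Ab3 Cb4 G4 Bb4

The Eb clarinet sounds a minor third above written, so transpose each written note up a minor third.
B3 to D4
F3 to Ab3
Ab3 to Cb4
E4 to G4
G4 to Bb4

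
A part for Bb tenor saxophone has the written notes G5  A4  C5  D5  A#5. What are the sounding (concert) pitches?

F4 G3 Bb3 C4 G#4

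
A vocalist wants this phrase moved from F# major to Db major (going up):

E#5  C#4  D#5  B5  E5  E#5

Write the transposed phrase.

C6 Ab4 Bb5 Gb6 Cb6 C6

F# major to Db major up is a diminished sixth, so every note moves up by that interval.
E#5 to C6
C#4 to Ab4
D#5 to Bb5
B5 to Gb6
E5 to Cb6
E#5 to C6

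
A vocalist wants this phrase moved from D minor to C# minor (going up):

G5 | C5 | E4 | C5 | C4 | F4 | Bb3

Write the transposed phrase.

D minor to C# minor up is a major seventh, so every note moves up by that interval.
G5 → F#6
C5 → B5
E4 → D#5
C5 → B5
C4 → B4
F4 → E5
Bb3 → A4

F#6 B5 D#5 B5 B4 E5 A4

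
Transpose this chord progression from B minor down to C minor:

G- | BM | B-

Ab- CM C-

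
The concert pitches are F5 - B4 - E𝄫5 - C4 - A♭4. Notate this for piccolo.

F4 B3 Ebb4 C3 Ab3

Written C4 sounds as C5 on the piccolo, so concert pitches are written a perfect octave down.
F5 → F4
B4 → B3
Ebb5 → Ebb4
C4 → C3
Ab4 → Ab3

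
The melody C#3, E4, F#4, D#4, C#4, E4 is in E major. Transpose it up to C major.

From E up to C is a minor sixth; apply that to each pitch.
C#3 → A3
E4 → C5
F#4 → D5
D#4 → B4
C#4 → A4
E4 → C5

A3 C5 D5 B4 A4 C5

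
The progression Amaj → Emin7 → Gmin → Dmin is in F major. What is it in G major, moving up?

Bmaj F#min7 Amin Emin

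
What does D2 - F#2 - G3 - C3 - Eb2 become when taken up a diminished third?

Fb2 Ab2 Bbb3 Ebb3 Gbb2

D2 becomes Fb2
F#2 becomes Ab2
G3 becomes Bbb3
C3 becomes Ebb3
Eb2 becomes Gbb2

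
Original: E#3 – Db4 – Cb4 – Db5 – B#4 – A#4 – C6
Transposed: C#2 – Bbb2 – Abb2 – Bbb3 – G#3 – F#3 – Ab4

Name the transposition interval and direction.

down a major tenth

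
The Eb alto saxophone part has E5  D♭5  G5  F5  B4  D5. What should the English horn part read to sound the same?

D5 Cb5 F5 Eb5 A4 C5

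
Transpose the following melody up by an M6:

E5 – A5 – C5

C#6 F#6 A5

A major sixth up from E5 gives C#6.
A5: a sixth up reaches F, and 9 semitones makes it F#6.
C5 up a major sixth is A5.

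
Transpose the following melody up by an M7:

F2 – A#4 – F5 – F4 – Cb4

E3 G##5 E6 E5 Bb4

A major seventh up from F2 gives E3.
A major seventh up from A#4 gives G##5.
F5: a seventh up reaches E, and 11 semitones makes it E6.
F4 up a major seventh is E5.
Cb4: a seventh up reaches B, and 11 semitones makes it Bb4.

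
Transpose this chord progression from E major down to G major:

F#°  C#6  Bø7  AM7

E major down to G major is a major sixth; each chord root moves by that interval while the quality stays the same.
F#°: root F# down a major sixth → A, giving A°.
C#6: root C# down a major sixth → E, giving E6.
Bø7: root B down a major sixth → D, giving Dø7.
AM7: root A down a major sixth → C, giving CM7.

A° E6 Dø7 CM7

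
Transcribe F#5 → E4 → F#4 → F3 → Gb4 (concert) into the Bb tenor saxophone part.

G#6 F#5 G#5 G4 Ab5

The Bb tenor saxophone sounds a major ninth below written, so the written part must be a major ninth above concert — transpose each note up.
F#5 -> G#6
E4 -> F#5
F#4 -> G#5
F3 -> G4
Gb4 -> Ab5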